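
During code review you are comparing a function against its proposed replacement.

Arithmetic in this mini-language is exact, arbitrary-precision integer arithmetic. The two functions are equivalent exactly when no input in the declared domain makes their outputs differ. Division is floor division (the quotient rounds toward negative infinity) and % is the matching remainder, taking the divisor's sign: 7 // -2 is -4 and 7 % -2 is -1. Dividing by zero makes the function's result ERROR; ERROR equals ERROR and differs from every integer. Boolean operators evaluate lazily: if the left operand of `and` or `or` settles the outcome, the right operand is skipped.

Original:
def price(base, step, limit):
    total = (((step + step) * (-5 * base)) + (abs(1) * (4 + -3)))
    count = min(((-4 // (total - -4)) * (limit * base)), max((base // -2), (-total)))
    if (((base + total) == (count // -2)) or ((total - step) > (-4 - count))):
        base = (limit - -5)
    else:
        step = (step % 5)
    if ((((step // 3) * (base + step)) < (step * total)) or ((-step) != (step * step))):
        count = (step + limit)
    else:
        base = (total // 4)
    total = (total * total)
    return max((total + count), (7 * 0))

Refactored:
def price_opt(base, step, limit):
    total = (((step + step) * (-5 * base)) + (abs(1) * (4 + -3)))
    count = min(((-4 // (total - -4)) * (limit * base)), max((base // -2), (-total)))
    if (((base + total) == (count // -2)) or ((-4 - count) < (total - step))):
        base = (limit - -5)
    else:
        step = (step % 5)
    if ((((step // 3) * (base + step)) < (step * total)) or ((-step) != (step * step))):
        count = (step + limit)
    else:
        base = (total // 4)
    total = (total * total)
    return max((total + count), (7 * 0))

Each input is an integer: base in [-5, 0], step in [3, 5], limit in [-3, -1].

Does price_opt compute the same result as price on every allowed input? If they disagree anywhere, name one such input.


Side by side, the visible changes include: comparison usage differs.
As a probe, take base=0, step=5, limit=-1: price runs total = 1; count = 0; (((base + total) == (count // -2)) or ((total - step) > (-4 - count))) -> false; step = 0; ((((step // 3) * (base + step)) < (step * total)) or ((-step) != (step * step))) -> false; base = 0; total = 1; return 1; price_opt runs total = 1; count = 0; (((base + total) == (count // -2)) or ((-4 - count) < (total - step))) -> false; step = 0; ((((step // 3) * (base + step)) < (step * total)) or ((-step) != (step * step))) -> false; base = 0; total = 1; return 1; both end at 1.
Every one of the 54 inputs gives matching results.
verdict: equivalent


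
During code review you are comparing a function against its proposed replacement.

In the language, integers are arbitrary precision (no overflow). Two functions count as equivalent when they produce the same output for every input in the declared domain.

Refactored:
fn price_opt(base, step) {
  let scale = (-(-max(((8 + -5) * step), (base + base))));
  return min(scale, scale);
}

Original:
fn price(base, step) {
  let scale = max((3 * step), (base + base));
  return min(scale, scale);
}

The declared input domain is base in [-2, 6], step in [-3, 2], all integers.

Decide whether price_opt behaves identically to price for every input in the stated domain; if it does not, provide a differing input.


Side by side, the visible changes include: constant usage differs; arithmetic usage differs.
One worked example (base=-1, step=2) — price: scale := 6 | result 6; price_opt: scale := 6 | result 6; agreement on 6.
Across all 54 domain points the two functions coincide.
verdict: equivalent


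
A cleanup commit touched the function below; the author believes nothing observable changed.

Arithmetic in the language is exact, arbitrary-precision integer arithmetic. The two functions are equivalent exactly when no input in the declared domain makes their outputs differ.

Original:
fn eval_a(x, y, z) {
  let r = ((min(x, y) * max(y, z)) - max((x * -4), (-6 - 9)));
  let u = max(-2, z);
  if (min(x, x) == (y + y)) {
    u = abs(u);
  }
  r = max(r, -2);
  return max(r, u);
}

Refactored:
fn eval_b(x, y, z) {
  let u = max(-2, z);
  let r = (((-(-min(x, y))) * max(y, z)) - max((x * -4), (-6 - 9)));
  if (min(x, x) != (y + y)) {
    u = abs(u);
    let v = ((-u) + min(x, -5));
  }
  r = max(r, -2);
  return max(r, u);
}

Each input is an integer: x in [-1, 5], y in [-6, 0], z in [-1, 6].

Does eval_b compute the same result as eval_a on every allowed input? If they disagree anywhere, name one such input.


Consider the input x=-1, y=-4, z=-1.
eval_a: r = 0; u = -1; (min(x, x) == (y + y)) -> false; r = 0; return 0
eval_b: u = -1; r = 0; (min(x, x) != (y + y)) -> true; u = 1; v = -6; r = 0; return 1
0 vs 1 — the two versions disagree here.
verdict: not equivalent; witness: x=-1, y=-4, z=-1


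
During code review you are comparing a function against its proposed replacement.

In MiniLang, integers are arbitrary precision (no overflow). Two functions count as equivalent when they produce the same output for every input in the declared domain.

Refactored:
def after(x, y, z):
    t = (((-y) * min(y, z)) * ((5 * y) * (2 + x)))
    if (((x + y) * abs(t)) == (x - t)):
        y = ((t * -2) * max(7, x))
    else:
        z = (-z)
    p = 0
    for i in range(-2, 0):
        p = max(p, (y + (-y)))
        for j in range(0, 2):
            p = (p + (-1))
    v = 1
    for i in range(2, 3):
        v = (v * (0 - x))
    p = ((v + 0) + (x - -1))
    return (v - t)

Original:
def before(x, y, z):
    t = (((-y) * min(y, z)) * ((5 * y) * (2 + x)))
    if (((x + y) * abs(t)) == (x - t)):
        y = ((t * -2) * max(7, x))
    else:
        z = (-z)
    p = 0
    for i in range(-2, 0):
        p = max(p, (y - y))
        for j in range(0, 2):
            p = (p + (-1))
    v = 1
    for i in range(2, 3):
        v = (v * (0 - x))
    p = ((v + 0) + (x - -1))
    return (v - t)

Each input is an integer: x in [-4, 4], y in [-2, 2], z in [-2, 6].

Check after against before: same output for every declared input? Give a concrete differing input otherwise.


Side by side, the visible changes include: arithmetic usage differs.
As a probe, take x=0, y=1, z=-1: before runs t := 10 | (((x + y) * abs(t)) == (x - t)): false | z := 1 | p := 0 | iter i=-2: | p := 0 | iter j=0: | p := -1 | iter j=1: | p := -2 | iter i=-1: | p := 0 | iter j=0: | p := -1 | iter j=1: | p := -2 | v := 1 | iter i=2: | v := 0 | p := 1 | result -10; after runs t := 10 | (((x + y) * abs(t)) == (x - t)): false | z := 1 | p := 0 | iter i=-2: | p := 0 | iter j=0: | p := -1 | iter j=1: | p := -2 | iter i=-1: | p := 0 | iter j=0: | p := -1 | iter j=1: | p := -2 | v := 1 | iter i=2: | v := 0 | p := 1 | result -10; both end at -10.
Every one of the 405 inputs gives matching results.
verdict: equivalent


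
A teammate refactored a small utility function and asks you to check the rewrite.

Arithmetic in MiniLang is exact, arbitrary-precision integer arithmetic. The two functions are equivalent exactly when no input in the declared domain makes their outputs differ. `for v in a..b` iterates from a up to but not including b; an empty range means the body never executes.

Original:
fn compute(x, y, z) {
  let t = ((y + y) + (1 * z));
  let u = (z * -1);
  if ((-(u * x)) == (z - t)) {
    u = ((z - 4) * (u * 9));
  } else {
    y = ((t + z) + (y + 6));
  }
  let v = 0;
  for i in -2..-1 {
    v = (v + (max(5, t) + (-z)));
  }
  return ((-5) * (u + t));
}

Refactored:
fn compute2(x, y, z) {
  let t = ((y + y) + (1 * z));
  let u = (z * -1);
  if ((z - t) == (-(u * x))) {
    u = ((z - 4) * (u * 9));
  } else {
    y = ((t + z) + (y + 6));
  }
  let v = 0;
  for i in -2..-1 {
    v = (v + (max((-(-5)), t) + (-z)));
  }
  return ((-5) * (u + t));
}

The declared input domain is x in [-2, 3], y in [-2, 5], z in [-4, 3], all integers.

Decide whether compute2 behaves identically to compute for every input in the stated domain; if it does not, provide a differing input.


Equivalent — the differences include same computation, different form, yet no declared input distinguishes the two.
As a probe, take x=-2, y=5, z=1: compute runs t = 11; u = -1; ((-(u * x)) == (z - t)) -> false; y = 23; v = 0; [i=-2]; v = 10; return -50; compute2 runs t = 11; u = -1; ((z - t) == (-(u * x))) -> false; y = 23; v = 0; [i=-2]; v = 10; return -50; both end at -50.
Across all 384 domain points the two functions coincide.
verdict: equivalent


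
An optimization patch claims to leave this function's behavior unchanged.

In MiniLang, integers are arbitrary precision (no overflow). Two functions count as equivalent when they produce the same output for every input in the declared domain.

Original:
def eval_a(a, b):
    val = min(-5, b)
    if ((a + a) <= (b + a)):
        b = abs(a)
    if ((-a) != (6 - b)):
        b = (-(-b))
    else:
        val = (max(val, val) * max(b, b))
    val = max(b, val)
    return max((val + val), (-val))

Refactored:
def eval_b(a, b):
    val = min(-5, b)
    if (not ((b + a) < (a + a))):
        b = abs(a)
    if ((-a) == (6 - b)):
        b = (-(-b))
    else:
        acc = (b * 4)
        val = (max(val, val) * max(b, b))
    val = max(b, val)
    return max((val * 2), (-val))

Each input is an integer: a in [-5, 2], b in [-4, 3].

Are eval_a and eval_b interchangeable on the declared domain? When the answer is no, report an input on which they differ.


a=-3, b=-4 yields 4 from eval_a but 40 from eval_b.
verdict: not equivalent; witness: a=-3, b=-4


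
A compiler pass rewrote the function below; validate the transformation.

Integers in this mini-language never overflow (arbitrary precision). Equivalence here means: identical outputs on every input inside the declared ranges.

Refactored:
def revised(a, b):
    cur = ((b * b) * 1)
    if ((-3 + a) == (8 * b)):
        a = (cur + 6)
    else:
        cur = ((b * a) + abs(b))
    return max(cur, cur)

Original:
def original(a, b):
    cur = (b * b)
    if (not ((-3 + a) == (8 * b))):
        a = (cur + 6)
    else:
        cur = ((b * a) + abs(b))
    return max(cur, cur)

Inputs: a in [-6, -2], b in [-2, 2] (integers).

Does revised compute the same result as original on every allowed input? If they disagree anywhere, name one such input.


Evaluate both at a=-6, b=-2.
original: cur=4, then (not ((-3 + a) == (8 * b))) is true, then a=10, then returns 4
revised: cur=4, then ((-3 + a) == (8 * b)) is false, then cur=14, then returns 14
4 != 14, so the rewrite changes behavior.
verdict: not equivalent; witness: a=-6, b=-2


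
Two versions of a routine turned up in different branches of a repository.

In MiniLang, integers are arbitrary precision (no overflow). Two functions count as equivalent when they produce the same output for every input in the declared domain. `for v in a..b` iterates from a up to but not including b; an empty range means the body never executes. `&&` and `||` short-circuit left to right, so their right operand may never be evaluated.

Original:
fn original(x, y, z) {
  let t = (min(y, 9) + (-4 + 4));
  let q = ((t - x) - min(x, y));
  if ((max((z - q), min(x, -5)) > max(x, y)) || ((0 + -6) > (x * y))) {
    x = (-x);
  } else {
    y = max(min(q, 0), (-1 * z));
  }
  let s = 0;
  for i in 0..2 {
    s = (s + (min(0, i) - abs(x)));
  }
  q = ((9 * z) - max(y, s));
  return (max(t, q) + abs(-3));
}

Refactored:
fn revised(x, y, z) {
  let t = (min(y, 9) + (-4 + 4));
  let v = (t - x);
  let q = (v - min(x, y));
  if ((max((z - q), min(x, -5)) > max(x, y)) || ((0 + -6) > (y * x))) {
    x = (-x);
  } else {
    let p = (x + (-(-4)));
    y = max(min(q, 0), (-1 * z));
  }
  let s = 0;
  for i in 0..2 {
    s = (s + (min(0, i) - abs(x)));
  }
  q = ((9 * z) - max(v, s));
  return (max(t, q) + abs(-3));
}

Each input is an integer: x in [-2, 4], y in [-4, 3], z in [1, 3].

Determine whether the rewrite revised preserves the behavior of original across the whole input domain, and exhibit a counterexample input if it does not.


At x=-2, y=-4, z=1: original gives 16, revised gives 14.
verdict: not equivalent; witness: x=-2, y=-4, z=1


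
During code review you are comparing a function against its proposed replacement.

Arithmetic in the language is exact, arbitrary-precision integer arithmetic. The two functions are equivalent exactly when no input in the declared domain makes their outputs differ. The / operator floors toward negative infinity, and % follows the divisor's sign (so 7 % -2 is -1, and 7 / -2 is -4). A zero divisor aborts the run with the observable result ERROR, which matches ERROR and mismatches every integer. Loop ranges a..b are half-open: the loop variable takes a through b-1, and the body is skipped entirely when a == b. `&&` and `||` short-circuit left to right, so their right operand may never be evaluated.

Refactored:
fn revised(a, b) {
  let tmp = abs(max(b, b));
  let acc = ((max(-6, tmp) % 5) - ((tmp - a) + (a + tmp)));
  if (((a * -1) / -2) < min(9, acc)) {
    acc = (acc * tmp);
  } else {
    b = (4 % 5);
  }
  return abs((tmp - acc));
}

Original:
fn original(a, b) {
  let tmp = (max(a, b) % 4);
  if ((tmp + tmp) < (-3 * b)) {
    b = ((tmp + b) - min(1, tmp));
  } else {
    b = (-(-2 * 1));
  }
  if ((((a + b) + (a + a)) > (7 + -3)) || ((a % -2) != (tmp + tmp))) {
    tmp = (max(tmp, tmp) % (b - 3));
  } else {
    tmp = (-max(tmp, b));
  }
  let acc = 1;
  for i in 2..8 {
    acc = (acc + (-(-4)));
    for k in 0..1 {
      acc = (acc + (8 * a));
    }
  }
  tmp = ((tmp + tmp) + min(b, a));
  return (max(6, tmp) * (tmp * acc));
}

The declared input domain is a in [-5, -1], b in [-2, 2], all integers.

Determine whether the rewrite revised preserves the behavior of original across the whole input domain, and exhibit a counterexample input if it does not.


These are not equivalent — on a=-5, b=-2 the outputs split (11610 vs 6).
original: tmp = 2; ((tmp + tmp) < (-3 * b)) -> true; b = -1; ((((a + b) + (a + a)) > (7 + -3)) || ((a % -2) != (tmp + tmp))) -> true; tmp = -2; acc = 1; [i=2]; acc = 5; [k=0]; acc = -35; [i=3]; acc = -31; [k=0]; acc = -71; [i=4]; acc = -67; [k=0]; acc = -107; [i=5]; acc = -103; [k=0]; acc = -143; [i=6]; acc = -139; [k=0]; acc = -179; [i=7]; acc = -175; [k=0]; acc = -215; tmp = -9; return 11610
revised: tmp = 2; acc = -2; (((a * -1) / -2) < min(9, acc)) -> true; acc = -4; return 6
verdict: not equivalent; witness: a=-5, b=-2


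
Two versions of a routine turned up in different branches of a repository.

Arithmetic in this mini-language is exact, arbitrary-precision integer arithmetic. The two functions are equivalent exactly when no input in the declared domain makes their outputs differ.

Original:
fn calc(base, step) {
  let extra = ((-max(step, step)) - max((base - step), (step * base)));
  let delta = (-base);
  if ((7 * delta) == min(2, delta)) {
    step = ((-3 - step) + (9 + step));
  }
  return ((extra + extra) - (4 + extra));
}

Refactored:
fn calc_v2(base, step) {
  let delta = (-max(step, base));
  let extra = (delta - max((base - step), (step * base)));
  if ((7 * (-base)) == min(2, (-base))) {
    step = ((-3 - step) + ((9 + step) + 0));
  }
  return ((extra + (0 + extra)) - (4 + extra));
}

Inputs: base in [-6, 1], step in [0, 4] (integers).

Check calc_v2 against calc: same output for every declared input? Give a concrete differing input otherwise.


Not equivalent: base=1, step=0 separates them (-5 vs -6).
calc: extra = -1; delta = -1; ((7 * delta) == min(2, delta)) -> false; return -5
calc_v2: delta = -1; extra = -2; ((7 * (-base)) == min(2, (-base))) -> false; return -6
verdict: not equivalent; witness: base=1, step=0


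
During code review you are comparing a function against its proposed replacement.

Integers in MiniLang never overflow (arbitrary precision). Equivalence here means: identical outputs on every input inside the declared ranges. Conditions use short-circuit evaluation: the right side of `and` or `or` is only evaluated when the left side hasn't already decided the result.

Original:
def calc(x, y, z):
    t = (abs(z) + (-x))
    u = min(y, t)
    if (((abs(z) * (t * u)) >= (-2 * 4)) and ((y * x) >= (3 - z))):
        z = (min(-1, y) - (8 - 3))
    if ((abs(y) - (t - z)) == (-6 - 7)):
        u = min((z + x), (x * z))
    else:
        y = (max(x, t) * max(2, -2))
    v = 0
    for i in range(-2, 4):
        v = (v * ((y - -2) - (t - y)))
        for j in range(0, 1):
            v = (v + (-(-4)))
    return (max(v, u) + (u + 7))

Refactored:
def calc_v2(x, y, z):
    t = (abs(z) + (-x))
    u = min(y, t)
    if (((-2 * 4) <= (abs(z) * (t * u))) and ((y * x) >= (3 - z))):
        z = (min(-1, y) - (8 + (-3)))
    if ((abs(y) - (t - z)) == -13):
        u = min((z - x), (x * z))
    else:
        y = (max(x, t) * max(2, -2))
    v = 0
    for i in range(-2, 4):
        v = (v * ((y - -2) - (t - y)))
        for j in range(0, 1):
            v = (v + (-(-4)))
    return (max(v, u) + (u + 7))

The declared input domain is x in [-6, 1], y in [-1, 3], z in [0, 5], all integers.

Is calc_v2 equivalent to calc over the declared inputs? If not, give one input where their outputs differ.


The rewrite breaks on x=-4, y=0, z=3, where the results are -13 and 3.
calc: t := 7 | u := 0 | (((abs(z) * (t * u)) >= (-2 * 4)) and ((y * x) >= (3 - z))): true | z := -6 | ((abs(y) - (t - z)) == (-6 - 7)): true | u := -10 | v := 0 | iter i=-2: | v := 0 | iter j=0: | v := 4 | iter i=-1: | v := -20 | iter j=0: | v := -16 | iter i=0: | v := 80 | iter j=0: | v := 84 | iter i=1: | v := -420 | iter j=0: | v := -416 | iter i=2: | v := 2080 | iter j=0: | v := 2084 | iter i=3: | v := -10420 | iter j=0: | v := -10416 | result -13
calc_v2: t := 7 | u := 0 | (((-2 * 4) <= (abs(z) * (t * u))) and ((y * x) >= (3 - z))): true | z := -6 | ((abs(y) - (t - z)) == -13): true | u := -2 | v := 0 | iter i=-2: | v := 0 | iter j=0: | v := 4 | iter i=-1: | v := -20 | iter j=0: | v := -16 | iter i=0: | v := 80 | iter j=0: | v := 84 | iter i=1: | v := -420 | iter j=0: | v := -416 | iter i=2: | v := 2080 | iter j=0: | v := 2084 | iter i=3: | v := -10420 | iter j=0: | v := -10416 | result 3
verdict: not equivalent; witness: x=-4, y=0, z=3


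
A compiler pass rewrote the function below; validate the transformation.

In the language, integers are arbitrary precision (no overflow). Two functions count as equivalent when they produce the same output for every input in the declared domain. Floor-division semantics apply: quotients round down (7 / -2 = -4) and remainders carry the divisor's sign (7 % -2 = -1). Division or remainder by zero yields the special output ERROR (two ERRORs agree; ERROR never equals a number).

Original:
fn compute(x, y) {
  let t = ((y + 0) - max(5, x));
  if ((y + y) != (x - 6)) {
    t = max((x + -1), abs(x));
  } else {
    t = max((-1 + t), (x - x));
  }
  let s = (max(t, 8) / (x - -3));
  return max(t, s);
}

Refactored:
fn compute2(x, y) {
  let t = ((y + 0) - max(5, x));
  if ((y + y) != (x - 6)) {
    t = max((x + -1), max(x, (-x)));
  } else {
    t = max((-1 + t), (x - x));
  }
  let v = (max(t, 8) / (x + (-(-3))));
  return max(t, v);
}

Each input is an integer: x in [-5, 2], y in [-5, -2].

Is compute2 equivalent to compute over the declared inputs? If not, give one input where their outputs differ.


Comparing the listings, the differences include: local variable names differ; and min/max/abs usage differs; and arithmetic usage differs.
As a probe, take x=-5, y=-2: compute runs t = -7; ((y + y) != (x - 6)) -> true; t = 5; s = -4; return 5; compute2 runs t = -7; ((y + y) != (x - 6)) -> true; t = 5; v = -4; return 5; both end at 5.
Sweeping the whole domain (32 inputs) finds no disagreement.
verdict: equivalent


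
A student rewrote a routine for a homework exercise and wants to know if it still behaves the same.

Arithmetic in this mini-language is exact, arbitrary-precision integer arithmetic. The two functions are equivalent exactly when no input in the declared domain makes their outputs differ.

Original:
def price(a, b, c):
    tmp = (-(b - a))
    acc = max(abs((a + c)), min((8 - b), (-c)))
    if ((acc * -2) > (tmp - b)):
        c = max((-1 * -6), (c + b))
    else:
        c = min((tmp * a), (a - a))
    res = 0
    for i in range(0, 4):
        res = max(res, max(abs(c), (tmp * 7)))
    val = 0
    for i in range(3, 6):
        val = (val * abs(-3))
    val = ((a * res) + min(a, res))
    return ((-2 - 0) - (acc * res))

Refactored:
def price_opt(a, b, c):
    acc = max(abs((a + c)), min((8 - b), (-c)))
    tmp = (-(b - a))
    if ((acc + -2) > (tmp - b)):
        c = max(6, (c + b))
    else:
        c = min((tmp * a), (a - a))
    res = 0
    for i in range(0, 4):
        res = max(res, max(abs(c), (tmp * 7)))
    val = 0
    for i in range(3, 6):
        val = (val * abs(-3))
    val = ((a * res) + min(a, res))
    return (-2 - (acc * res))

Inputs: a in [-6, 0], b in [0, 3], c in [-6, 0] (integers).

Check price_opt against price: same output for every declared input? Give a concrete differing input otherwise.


The rewrite breaks on a=-6, b=0, c=-6, where the results are -2 and -74.
price: tmp = -6; acc = 12; ((acc * -2) > (tmp - b)) -> false; c = 0; res = 0; [i=0]; res = 0; [i=1]; res = 0; [i=2]; res = 0; [i=3]; res = 0; val = 0; [i=3]; val = 0; [i=4]; val = 0; [i=5]; val = 0; val = -6; return -2
price_opt: acc = 12; tmp = -6; ((acc + -2) > (tmp - b)) -> true; c = 6; res = 0; [i=0]; res = 6; [i=1]; res = 6; [i=2]; res = 6; [i=3]; res = 6; val = 0; [i=3]; val = 0; [i=4]; val = 0; [i=5]; val = 0; val = -42; return -74
verdict: not equivalent; witness: a=-6, b=0, c=-6


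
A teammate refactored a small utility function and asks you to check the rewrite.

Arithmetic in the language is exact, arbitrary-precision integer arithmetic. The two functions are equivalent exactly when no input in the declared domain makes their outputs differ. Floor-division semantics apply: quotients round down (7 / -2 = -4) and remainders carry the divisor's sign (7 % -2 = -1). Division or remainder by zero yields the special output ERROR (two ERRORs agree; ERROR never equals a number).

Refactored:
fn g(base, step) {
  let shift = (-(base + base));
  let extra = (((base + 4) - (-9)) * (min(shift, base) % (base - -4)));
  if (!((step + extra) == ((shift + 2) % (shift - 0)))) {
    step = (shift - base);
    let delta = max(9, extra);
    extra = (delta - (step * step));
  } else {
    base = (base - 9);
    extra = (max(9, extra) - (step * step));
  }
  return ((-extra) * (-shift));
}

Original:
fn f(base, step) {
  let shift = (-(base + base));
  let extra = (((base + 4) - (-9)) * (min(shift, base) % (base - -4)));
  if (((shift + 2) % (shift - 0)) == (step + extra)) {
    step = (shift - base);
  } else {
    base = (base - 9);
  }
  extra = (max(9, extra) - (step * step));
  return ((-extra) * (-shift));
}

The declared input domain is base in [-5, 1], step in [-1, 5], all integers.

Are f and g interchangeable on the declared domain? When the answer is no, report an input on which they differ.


base=-5, step=-1 yields 80 from f but -2160 from g.
verdict: not equivalent; witness: base=-5, step=-1


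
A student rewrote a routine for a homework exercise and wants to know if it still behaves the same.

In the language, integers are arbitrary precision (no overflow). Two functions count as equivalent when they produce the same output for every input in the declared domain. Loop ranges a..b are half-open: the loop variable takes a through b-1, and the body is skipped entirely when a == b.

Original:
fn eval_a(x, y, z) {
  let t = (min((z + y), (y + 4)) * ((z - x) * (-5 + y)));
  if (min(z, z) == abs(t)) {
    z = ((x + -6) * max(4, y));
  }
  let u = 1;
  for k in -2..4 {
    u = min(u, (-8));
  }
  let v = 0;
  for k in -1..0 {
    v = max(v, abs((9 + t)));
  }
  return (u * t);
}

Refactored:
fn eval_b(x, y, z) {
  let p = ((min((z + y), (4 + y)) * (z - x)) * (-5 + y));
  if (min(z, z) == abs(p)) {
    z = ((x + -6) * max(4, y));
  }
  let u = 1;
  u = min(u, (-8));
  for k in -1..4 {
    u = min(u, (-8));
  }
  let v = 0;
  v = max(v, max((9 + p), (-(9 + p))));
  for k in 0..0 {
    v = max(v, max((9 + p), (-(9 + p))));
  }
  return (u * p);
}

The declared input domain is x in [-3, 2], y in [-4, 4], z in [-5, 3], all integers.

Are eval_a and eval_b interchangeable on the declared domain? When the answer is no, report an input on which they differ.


Behavior is preserved: although constant usage differs; also local variable names differ; also statement counts differ; also arithmetic usage differs; also loop structure differs; also min/max/abs usage differs, the outputs never diverge.
One worked example (x=1, y=-2, z=-3) — eval_a: t=-140, then (min(z, z) == abs(t)) is false, then u=1, then (k=-2), then u=-8, then (k=-1), then u=-8, then (k=0), then u=-8, then (k=1), then u=-8, then (k=2), then u=-8, then (k=3), then u=-8, then v=0, then (k=-1), then v=131, then returns 1120; eval_b: p=-140, then (min(z, z) == abs(p)) is false, then u=1, then u=-8, then (k=-1), then u=-8, then (k=0), then u=-8, then (k=1), then u=-8, then (k=2), then u=-8, then (k=3), then u=-8, then v=0, then v=131, then the loop over k runs zero times, then returns 1120; agreement on 1120.
Every one of the 486 inputs gives matching results.
verdict: equivalent


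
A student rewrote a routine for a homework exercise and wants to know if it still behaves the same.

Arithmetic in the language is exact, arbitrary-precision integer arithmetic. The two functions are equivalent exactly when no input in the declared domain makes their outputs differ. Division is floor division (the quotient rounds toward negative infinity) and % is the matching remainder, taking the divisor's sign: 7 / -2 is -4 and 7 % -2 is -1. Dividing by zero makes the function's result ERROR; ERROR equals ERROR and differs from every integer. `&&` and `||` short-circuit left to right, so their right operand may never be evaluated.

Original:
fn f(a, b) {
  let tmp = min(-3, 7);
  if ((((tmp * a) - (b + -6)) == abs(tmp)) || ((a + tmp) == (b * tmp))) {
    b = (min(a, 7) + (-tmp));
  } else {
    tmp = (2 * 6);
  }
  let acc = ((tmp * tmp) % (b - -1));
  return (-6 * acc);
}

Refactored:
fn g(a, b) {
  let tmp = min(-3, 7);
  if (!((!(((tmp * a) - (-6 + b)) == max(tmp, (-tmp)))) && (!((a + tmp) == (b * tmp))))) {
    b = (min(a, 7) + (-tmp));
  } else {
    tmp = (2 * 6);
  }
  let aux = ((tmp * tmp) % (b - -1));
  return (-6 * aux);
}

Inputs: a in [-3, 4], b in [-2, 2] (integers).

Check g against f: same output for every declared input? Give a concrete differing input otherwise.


Behavior is preserved: although boolean connective usage differs, min/max/abs usage differs, local variable names differ, the outputs never diverge.
Tracing a=3, b=1: f: tmp := -3 | ((((tmp * a) - (b + -6)) == abs(tmp)) || ((a + tmp) == (b * tmp))): false | tmp := 12 | acc := 0 | result 0 | g: tmp := -3 | (!((!(((tmp * a) - (-6 + b)) == max(tmp, (-tmp)))) && (!((a + tmp) == (b * tmp))))): false | tmp := 12 | aux := 0 | result 0 — matching result 0.
Every one of the 40 inputs gives matching results.
verdict: equivalent


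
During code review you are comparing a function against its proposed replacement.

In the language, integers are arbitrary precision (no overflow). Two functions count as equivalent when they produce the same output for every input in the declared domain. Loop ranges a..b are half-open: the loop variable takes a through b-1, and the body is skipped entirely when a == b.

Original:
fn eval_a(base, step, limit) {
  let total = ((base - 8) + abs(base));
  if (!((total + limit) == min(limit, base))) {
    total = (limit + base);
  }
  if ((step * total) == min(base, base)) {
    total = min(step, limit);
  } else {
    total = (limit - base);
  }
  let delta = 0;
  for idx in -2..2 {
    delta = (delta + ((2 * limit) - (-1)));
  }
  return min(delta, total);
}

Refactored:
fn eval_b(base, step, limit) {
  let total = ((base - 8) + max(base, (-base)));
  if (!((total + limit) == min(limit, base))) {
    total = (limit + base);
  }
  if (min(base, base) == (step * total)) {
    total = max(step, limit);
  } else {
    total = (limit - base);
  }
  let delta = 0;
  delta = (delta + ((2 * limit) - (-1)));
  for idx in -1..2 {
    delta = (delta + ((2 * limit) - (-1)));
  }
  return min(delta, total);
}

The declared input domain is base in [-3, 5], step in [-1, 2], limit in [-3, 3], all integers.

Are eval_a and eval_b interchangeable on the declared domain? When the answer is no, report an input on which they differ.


The rewrite breaks on base=-3, step=1, limit=0, where the results are 0 and 1.
eval_a: total becomes -8; next (!((total + limit) == min(limit, base))) evaluates to true; next total becomes -3; next ((step * total) == min(base, base)) evaluates to true; next total becomes 0; next delta becomes 0; next at idx=-2:; next delta becomes 1; next at idx=-1:; next delta becomes 2; next at idx=0:; next delta becomes 3; next at idx=1:; next delta becomes 4; next final value 0
eval_b: total becomes -8; next (!((total + limit) == min(limit, base))) evaluates to true; next total becomes -3; next (min(base, base) == (step * total)) evaluates to true; next total becomes 1; next delta becomes 0; next delta becomes 1; next at idx=-1:; next delta becomes 2; next at idx=0:; next delta becomes 3; next at idx=1:; next delta becomes 4; next final value 1
verdict: not equivalent; witness: base=-3, step=1, limit=0


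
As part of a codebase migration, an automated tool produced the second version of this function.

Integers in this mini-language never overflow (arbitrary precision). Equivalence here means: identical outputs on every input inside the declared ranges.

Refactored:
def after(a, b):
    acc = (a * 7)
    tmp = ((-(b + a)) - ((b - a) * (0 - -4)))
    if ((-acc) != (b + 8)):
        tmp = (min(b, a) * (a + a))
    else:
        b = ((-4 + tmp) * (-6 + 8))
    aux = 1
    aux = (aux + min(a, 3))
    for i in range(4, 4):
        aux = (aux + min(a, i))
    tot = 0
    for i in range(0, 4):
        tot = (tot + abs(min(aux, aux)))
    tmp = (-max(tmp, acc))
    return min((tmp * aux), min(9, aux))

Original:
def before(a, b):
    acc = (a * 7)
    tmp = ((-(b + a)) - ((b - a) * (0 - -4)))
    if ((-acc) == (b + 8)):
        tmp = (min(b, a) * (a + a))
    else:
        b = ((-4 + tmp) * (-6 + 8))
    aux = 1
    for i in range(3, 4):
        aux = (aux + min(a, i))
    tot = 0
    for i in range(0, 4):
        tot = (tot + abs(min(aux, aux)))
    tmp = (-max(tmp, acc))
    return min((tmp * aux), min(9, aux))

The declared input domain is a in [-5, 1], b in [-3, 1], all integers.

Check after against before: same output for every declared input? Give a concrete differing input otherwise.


Input a=-5, b=-2: -20 from before versus -4 from after.
verdict: not equivalent; witness: a=-5, b=-2


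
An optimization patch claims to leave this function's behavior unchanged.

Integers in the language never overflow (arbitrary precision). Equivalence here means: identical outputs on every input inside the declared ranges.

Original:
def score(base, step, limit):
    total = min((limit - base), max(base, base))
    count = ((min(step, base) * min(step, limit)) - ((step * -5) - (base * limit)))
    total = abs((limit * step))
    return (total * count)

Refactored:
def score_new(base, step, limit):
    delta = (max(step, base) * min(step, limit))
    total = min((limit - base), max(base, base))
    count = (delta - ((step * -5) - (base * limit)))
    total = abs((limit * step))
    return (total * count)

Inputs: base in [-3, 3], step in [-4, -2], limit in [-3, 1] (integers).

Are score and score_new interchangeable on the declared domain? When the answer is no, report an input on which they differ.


The rewrite breaks on base=-3, step=-4, limit=-3, where the results are 60 and 12.
score: total=-3, then count=5, then total=12, then returns 60
score_new: delta=12, then total=-3, then count=1, then total=12, then returns 12
verdict: not equivalent; witness: base=-3, step=-4, limit=-3


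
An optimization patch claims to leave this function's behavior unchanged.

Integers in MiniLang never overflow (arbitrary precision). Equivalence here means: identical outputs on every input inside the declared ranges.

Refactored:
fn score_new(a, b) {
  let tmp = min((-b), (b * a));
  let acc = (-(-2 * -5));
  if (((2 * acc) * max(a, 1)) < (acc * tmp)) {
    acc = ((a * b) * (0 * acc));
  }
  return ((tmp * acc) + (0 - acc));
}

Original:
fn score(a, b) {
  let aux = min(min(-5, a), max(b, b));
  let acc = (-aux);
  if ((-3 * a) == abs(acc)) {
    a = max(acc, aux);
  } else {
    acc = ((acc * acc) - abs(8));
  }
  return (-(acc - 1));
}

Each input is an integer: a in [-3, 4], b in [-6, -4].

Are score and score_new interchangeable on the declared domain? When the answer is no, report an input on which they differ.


Take a=-3, b=-6.
score: aux = -6; acc = 6; ((-3 * a) == abs(acc)) -> false; acc = 28; return -27
score_new: tmp = 6; acc = -10; (((2 * acc) * max(a, 1)) < (acc * tmp)) -> false; return -50
-27 and -50 differ, so these are not the same function on this domain.
verdict: not equivalent; witness: a=-3, b=-6


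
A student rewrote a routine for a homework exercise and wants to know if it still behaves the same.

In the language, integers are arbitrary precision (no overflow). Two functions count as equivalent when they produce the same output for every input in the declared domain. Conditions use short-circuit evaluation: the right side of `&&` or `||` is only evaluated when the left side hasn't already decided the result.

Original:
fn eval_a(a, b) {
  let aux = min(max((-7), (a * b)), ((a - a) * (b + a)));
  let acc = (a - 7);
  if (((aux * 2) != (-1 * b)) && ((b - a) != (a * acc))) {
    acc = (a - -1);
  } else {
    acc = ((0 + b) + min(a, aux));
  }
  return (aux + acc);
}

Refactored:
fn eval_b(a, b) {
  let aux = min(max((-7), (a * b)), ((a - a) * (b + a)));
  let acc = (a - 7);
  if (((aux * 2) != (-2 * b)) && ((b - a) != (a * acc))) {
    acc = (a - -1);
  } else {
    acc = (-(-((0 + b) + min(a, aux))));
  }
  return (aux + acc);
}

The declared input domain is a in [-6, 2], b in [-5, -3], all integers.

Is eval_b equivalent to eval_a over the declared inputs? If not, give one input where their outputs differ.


Although `-1` became `-2`, no input in the stated domain can expose it.
As a probe, take a=-3, b=-3: eval_a runs aux becomes 0; next acc becomes -10; next (((aux * 2) != (-1 * b)) && ((b - a) != (a * acc))) evaluates to true; next acc becomes -2; next final value -2; eval_b runs aux becomes 0; next acc becomes -10; next (((aux * 2) != (-2 * b)) && ((b - a) != (a * acc))) evaluates to true; next acc becomes -2; next final value -2; both end at -2.
Across all 27 domain points the two functions coincide.
verdict: equivalent


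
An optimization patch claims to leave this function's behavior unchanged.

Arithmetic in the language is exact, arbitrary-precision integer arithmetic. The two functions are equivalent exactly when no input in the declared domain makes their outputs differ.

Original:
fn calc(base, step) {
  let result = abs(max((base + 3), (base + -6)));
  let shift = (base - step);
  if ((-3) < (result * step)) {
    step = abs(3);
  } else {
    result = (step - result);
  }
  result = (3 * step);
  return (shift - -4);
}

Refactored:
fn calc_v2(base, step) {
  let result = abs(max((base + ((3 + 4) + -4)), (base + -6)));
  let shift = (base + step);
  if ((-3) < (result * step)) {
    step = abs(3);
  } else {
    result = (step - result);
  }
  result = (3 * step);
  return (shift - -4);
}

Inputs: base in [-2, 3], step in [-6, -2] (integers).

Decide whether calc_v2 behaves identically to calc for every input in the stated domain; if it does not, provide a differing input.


Take base=-2, step=-6.
calc: result = 1; shift = 4; ((-3) < (result * step)) -> false; result = -7; result = -18; return 8
calc_v2: result = 1; shift = -8; ((-3) < (result * step)) -> false; result = -7; result = -18; return -4
8 vs -4 — the two versions disagree here.
verdict: not equivalent; witness: base=-2, step=-6


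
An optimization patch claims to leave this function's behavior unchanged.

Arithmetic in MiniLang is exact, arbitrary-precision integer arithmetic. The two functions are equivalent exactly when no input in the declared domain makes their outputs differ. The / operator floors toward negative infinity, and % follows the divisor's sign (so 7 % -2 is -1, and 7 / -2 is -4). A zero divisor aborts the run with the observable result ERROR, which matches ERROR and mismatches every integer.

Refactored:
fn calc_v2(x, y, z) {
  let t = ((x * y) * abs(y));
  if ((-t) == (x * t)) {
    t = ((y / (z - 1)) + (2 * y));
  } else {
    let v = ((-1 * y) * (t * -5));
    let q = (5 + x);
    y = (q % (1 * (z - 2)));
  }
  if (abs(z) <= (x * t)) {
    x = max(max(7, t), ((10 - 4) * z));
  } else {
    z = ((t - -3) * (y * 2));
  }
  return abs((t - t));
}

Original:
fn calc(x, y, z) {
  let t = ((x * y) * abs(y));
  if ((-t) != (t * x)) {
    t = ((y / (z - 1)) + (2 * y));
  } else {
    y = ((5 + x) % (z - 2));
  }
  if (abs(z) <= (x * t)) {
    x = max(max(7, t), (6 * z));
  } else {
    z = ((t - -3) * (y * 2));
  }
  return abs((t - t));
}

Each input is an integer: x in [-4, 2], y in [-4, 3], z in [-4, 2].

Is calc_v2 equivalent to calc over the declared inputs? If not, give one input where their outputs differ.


There is a counterexample at x=-4, y=-4, z=1: ERROR on one side, 0 on the other.
calc: t := 64 | ((-t) != (t * x)): true | divide-by-zero, output ERROR
calc_v2: t := 64 | ((-t) == (x * t)): false | v := -1280 | q := 1 | y := 0 | (abs(z) <= (x * t)): false | z := 0 | result 0
verdict: not equivalent; witness: x=-4, y=-4, z=1


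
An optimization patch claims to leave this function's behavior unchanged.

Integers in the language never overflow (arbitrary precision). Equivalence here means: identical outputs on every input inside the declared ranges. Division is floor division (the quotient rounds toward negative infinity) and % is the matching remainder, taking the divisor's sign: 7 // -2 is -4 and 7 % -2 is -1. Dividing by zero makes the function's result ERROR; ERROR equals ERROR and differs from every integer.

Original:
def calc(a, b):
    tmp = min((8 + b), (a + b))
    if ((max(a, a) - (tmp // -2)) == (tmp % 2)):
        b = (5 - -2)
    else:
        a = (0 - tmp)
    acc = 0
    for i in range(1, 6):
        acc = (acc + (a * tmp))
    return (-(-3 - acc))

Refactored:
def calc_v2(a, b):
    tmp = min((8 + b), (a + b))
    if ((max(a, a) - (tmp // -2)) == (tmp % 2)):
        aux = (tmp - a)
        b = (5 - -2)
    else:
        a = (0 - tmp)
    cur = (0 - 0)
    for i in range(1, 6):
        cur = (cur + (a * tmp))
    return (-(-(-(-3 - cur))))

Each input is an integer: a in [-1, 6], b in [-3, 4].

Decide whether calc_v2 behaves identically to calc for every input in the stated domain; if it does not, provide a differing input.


This is a faithful refactor — local variable names differ, plus arithmetic usage differs, plus statement counts differ, plus constant usage differs, but the computed results match everywhere.
Tracing a=1, b=2: calc: tmp=3, then ((max(a, a) - (tmp // -2)) == (tmp % 2)) is false, then a=-3, then acc=0, then (i=1), then acc=-9, then (i=2), then acc=-18, then (i=3), then acc=-27, then (i=4), then acc=-36, then (i=5), then acc=-45, then returns -42 | calc_v2: tmp=3, then ((max(a, a) - (tmp // -2)) == (tmp % 2)) is false, then a=-3, then cur=0, then (i=1), then cur=-9, then (i=2), then cur=-18, then (i=3), then cur=-27, then (i=4), then cur=-36, then (i=5), then cur=-45, then returns -42 — matching result -42.
Checked all 64 inputs in the declared domain: the outputs agree on every one.
verdict: equivalent


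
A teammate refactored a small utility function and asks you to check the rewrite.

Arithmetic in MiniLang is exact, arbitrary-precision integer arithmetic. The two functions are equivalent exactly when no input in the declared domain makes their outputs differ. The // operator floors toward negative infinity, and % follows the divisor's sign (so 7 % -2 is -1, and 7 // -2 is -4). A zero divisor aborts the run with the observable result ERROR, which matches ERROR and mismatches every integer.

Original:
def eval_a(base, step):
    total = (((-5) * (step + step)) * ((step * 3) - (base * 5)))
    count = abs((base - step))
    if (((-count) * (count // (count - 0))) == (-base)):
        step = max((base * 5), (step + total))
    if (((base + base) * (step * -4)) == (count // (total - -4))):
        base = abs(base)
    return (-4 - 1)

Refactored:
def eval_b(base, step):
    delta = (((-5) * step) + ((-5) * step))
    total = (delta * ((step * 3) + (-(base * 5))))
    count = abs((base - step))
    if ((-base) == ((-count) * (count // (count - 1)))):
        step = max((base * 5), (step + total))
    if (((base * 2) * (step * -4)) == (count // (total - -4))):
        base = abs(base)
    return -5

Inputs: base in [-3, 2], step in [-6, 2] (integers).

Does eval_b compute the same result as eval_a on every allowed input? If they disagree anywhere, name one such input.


Consider the input base=-3, step=-4.
eval_a: total=120, then count=1, then (((-count) * (count // (count - 0))) == (-base)) is false, then (((base + base) * (step * -4)) == (count // (total - -4))) is false, then returns -5
eval_b: delta=40, then total=120, then count=1, then a zero divisor aborts: ERROR
-5 != ERROR, so the rewrite changes behavior.
verdict: not equivalent; witness: base=-3, step=-4
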